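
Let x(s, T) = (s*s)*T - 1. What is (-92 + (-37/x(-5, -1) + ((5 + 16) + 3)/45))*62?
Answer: -1088627/195 ≈ -5582.7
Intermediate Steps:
x(s, T) = -1 + T*s² (x(s, T) = s²*T - 1 = T*s² - 1 = -1 + T*s²)
(-92 + (-37/x(-5, -1) + ((5 + 16) + 3)/45))*62 = (-92 + (-37/(-1 - 1*(-5)²) + ((5 + 16) + 3)/45))*62 = (-92 + (-37/(-1 - 1*25) + (21 + 3)*(1/45)))*62 = (-92 + (-37/(-1 - 25) + 24*(1/45)))*62 = (-92 + (-37/(-26) + 8/15))*62 = (-92 + (-37*(-1/26) + 8/15))*62 = (-92 + (37/26 + 8/15))*62 = (-92 + 763/390)*62 = -35117/390*62 = -1088627/195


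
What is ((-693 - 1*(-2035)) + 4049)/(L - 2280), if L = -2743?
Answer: -5391/5023 ≈ -1.0733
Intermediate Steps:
((-693 - 1*(-2035)) + 4049)/(L - 2280) = ((-693 - 1*(-2035)) + 4049)/(-2743 - 2280) = ((-693 + 2035) + 4049)/(-5023) = (1342 + 4049)*(-1/5023) = 5391*(-1/5023) = -5391/5023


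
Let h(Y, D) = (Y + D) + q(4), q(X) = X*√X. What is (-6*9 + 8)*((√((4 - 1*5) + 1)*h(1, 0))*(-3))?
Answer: 0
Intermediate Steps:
q(X) = X^(3/2)
h(Y, D) = 8 + D + Y (h(Y, D) = (Y + D) + 4^(3/2) = (D + Y) + 8 = 8 + D + Y)
(-6*9 + 8)*((√((4 - 1*5) + 1)*h(1, 0))*(-3)) = (-6*9 + 8)*((√((4 - 1*5) + 1)*(8 + 0 + 1))*(-3)) = (-54 + 8)*((√((4 - 5) + 1)*9)*(-3)) = -46*√(-1 + 1)*9*(-3) = -46*√0*9*(-3) = -46*0*9*(-3) = -0*(-3) = -46*0 = 0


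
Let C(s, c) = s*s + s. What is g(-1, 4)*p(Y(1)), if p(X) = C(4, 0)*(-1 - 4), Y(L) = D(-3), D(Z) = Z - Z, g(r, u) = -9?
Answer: 900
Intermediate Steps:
D(Z) = 0
Y(L) = 0
C(s, c) = s + s² (C(s, c) = s² + s = s + s²)
p(X) = -100 (p(X) = (4*(1 + 4))*(-1 - 4) = (4*5)*(-5) = 20*(-5) = -100)
g(-1, 4)*p(Y(1)) = -9*(-100) = 900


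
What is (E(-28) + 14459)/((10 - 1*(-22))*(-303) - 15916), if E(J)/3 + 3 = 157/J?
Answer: -404129/717136 ≈ -0.56353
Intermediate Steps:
E(J) = -9 + 471/J (E(J) = -9 + 3*(157/J) = -9 + 471/J)
(E(-28) + 14459)/((10 - 1*(-22))*(-303) - 15916) = ((-9 + 471/(-28)) + 14459)/((10 - 1*(-22))*(-303) - 15916) = ((-9 + 471*(-1/28)) + 14459)/((10 + 22)*(-303) - 15916) = ((-9 - 471/28) + 14459)/(32*(-303) - 15916) = (-723/28 + 14459)/(-9696 - 15916) = (404129/28)/(-25612) = (404129/28)*(-1/25612) = -404129/717136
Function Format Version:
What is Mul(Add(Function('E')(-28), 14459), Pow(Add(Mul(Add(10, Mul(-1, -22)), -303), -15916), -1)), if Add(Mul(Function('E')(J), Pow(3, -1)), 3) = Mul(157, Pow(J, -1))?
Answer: Rational(-404129, 717136) ≈ -0.56353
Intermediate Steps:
Function('E')(J) = Add(-9, Mul(471, Pow(J, -1))) (Function('E')(J) = Add(-9, Mul(3, Mul(157, Pow(J, -1)))) = Add(-9, Mul(471, Pow(J, -1))))
Mul(Add(Function('E')(-28), 14459), Pow(Add(Mul(Add(10, Mul(-1, -22)), -303), -15916), -1)) = Mul(Add(Add(-9, Mul(471, Pow(-28, -1))), 14459), Pow(Add(Mul(Add(10, Mul(-1, -22)), -303), -15916), -1)) = Mul(Add(Add(-9, Mul(471, Rational(-1, 28))), 14459), Pow(Add(Mul(Add(10, 22), -303), -15916), -1)) = Mul(Add(Add(-9, Rational(-471, 28)), 14459), Pow(Add(Mul(32, -303), -15916), -1)) = Mul(Add(Rational(-723, 28), 14459), Pow(Add(-9696, -15916), -1)) = Mul(Rational(404129, 28), Pow(-25612, -1)) = Mul(Rational(404129, 28), Rational(-1, 25612)) = Rational(-404129, 717136)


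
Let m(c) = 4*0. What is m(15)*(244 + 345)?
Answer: 0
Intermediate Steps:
m(c) = 0
m(15)*(244 + 345) = 0*(244 + 345) = 0*589 = 0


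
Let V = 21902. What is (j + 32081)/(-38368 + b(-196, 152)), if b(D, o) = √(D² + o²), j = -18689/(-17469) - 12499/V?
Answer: -14717215768543475/17600378770606761 - 12274575286525*√3845/140803030164854088 ≈ -0.84159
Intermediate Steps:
j = 190981447/382606038 (j = -18689/(-17469) - 12499/21902 = -18689*(-1/17469) - 12499*1/21902 = 18689/17469 - 12499/21902 = 190981447/382606038 ≈ 0.49916)
(j + 32081)/(-38368 + b(-196, 152)) = (190981447/382606038 + 32081)/(-38368 + √((-196)² + 152²)) = 12274575286525/(382606038*(-38368 + √(38416 + 23104))) = 12274575286525/(382606038*(-38368 + √61520)) = 12274575286525/(382606038*(-38368 + 4*√3845))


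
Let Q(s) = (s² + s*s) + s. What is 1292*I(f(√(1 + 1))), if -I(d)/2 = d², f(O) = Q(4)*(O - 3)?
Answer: -36837504 + 20093184*√2 ≈ -8.4215e+6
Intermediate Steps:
Q(s) = s + 2*s² (Q(s) = (s² + s²) + s = 2*s² + s = s + 2*s²)
f(O) = -108 + 36*O (f(O) = (4*(1 + 2*4))*(O - 3) = (4*(1 + 8))*(-3 + O) = (4*9)*(-3 + O) = 36*(-3 + O) = -108 + 36*O)
I(d) = -2*d²
1292*I(f(√(1 + 1))) = 1292*(-2*(-108 + 36*√(1 + 1))²) = 1292*(-2*(-108 + 36*√2)²) = -2584*(-108 + 36*√2)²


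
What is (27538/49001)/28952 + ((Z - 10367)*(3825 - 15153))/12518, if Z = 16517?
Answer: -320893670797577/57659084692 ≈ -5565.4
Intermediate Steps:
(27538/49001)/28952 + ((Z - 10367)*(3825 - 15153))/12518 = (27538/49001)/28952 + ((16517 - 10367)*(3825 - 15153))/12518 = (27538*(1/49001))*(1/28952) + (6150*(-11328))*(1/12518) = (27538/49001)*(1/28952) - 69667200*1/12518 = 1967/101334068 - 34833600/6259 = -320893670797577/57659084692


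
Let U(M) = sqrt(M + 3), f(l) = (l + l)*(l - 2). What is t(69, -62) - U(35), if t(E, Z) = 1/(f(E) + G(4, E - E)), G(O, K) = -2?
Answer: 1/9244 - sqrt(38) ≈ -6.1643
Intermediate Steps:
f(l) = 2*l*(-2 + l) (f(l) = (2*l)*(-2 + l) = 2*l*(-2 + l))
U(M) = sqrt(3 + M)
t(E, Z) = 1/(-2 + 2*E*(-2 + E)) (t(E, Z) = 1/(2*E*(-2 + E) - 2) = 1/(-2 + 2*E*(-2 + E)))
t(69, -62) - U(35) = 1/(2*(-1 + 69*(-2 + 69))) - sqrt(3 + 35) = 1/(2*(-1 + 69*67)) - sqrt(38) = 1/(2*(-1 + 4623)) - sqrt(38) = (1/2)/4622 - sqrt(38) = (1/2)*(1/4622) - sqrt(38) = 1/9244 - sqrt(38)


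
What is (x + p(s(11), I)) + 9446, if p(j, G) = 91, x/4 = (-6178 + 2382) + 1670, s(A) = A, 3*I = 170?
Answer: 1033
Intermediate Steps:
I = 170/3 (I = (⅓)*170 = 170/3 ≈ 56.667)
x = -8504 (x = 4*((-6178 + 2382) + 1670) = 4*(-3796 + 1670) = 4*(-2126) = -8504)
(x + p(s(11), I)) + 9446 = (-8504 + 91) + 9446 = -8413 + 9446 = 1033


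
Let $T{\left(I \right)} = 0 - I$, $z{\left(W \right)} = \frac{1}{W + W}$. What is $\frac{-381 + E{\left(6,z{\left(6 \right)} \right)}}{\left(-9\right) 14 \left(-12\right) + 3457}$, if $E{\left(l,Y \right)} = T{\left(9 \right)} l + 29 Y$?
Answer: $- \frac{5191}{59628} \approx -0.087056$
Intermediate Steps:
$z{\left(W \right)} = \frac{1}{2 W}$
$T{\left(I \right)} = - I$
$E{\left(l,Y \right)} = - 9 l + 29 Y$ ($E{\left(l,Y \right)} = \left(-1\right) 9 l + 29 Y = - 9 l + 29 Y$)
$\frac{-381 + E{\left(6,z{\left(6 \right)} \right)}}{\left(-9\right) 14 \left(-12\right) + 3457} = \frac{-381 + \left(\left(-9\right) 6 + 29 \frac{1}{2 \cdot 6}\right)}{\left(-9\right) 14 \left(-12\right) + 3457} = \frac{-381 - \left(54 - 29 \cdot \frac{1}{2} \cdot \frac{1}{6}\right)}{\left(-126\right) \left(-12\right) + 3457} = \frac{-381 + \left(-54 + 29 \cdot \frac{1}{12}\right)}{1512 + 3457} = \frac{-381 + \left(-54 + \frac{29}{12}\right)}{4969} = \left(-381 - \frac{619}{12}\right) \frac{1}{4969} = \left(- \frac{5191}{12}\right) \frac{1}{4969} = - \frac{5191}{59628}$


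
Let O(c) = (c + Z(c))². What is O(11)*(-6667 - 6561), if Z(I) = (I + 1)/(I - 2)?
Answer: -18109132/9 ≈ -2.0121e+6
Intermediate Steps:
Z(I) = (1 + I)/(-2 + I)
O(c) = (c + (1 + c)/(-2 + c))²
O(11)*(-6667 - 6561) = ((1 + 11² - 1*11)²/(-2 + 11)²)*(-6667 - 6561) = ((1 + 121 - 11)²/9²)*(-13228) = ((1/81)*111²)*(-13228) = ((1/81)*12321)*(-13228) = (1369/9)*(-13228) = -18109132/9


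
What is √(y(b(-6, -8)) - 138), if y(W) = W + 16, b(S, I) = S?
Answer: 8*I*√2 ≈ 11.314*I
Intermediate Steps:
y(W) = 16 + W
√(y(b(-6, -8)) - 138) = √((16 - 6) - 138) = √(10 - 138) = √(-128) = 8*I*√2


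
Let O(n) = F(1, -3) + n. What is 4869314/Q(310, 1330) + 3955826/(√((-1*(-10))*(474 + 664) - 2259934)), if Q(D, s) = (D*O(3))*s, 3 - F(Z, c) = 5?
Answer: 2434657/206150 - 282559*I*√2248554/160611 ≈ 11.81 - 2638.1*I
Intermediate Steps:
F(Z, c) = -2 (F(Z, c) = 3 - 1*5 = 3 - 5 = -2)
O(n) = -2 + n
Q(D, s) = D*s (Q(D, s) = (D*(-2 + 3))*s = (D*1)*s = D*s)
4869314/Q(310, 1330) + 3955826/(√((-1*(-10))*(474 + 664) - 2259934)) = 4869314/((310*1330)) + 3955826/(√((-1*(-10))*(474 + 664) - 2259934)) = 4869314/412300 + 3955826/(√(10*1138 - 2259934)) = 4869314*(1/412300) + 3955826/(√(11380 - 2259934)) = 2434657/206150 + 3955826/(√(-2248554)) = 2434657/206150 + 3955826/((I*√2248554)) = 2434657/206150 + 3955826*(-I*√2248554/2248554) = 2434657/206150 - 282559*I*√2248554/160611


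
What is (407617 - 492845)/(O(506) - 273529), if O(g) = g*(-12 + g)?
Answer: 85228/23565 ≈ 3.6167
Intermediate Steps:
(407617 - 492845)/(O(506) - 273529) = (407617 - 492845)/(506*(-12 + 506) - 273529) = -85228/(506*494 - 273529) = -85228/(249964 - 273529) = -85228/(-23565) = -85228*(-1/23565) = 85228/23565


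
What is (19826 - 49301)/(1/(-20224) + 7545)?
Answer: -596102400/152590079 ≈ -3.9066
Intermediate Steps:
(19826 - 49301)/(1/(-20224) + 7545) = -29475/(-1/20224 + 7545) = -29475/152590079/20224 = -29475*20224/152590079 = -596102400/152590079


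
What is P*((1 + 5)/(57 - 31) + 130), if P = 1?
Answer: 1693/13 ≈ 130.23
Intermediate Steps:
P*((1 + 5)/(57 - 31) + 130) = 1*((1 + 5)/(57 - 31) + 130) = 1*(6/26 + 130) = 1*(6*(1/26) + 130) = 1*(3/13 + 130) = 1*(1693/13) = 1693/13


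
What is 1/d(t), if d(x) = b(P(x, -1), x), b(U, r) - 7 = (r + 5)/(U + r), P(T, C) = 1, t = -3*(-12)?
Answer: 37/300 ≈ 0.12333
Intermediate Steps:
t = 36
b(U, r) = 7 + (5 + r)/(U + r) (b(U, r) = 7 + (r + 5)/(U + r) = 7 + (5 + r)/(U + r))
d(x) = (12 + 8*x)/(1 + x) (d(x) = (5 + 7*1 + 8*x)/(1 + x) = (5 + 7 + 8*x)/(1 + x) = (12 + 8*x)/(1 + x))
1/d(t) = 1/(4*(3 + 2*36)/(1 + 36)) = 1/(4*(3 + 72)/37) = 1/(4*(1/37)*75) = 1/(300/37) = 37/300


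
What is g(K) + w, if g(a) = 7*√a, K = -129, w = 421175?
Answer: 421175 + 7*I*√129 ≈ 4.2118e+5 + 79.505*I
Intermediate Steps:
g(K) + w = 7*√(-129) + 421175 = 7*(I*√129) + 421175 = 7*I*√129 + 421175 = 421175 + 7*I*√129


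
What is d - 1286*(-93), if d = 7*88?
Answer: 120214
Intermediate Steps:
d = 616
d - 1286*(-93) = 616 - 1286*(-93) = 616 + 119598 = 120214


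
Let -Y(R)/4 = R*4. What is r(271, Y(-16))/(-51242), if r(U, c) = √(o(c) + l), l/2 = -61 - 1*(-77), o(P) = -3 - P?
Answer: -I*√227/51242 ≈ -0.00029403*I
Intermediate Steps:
Y(R) = -16*R (Y(R) = -4*R*4 = -16*R)
l = 32 (l = 2*(-61 - 1*(-77)) = 2*(-61 + 77) = 2*16 = 32)
r(U, c) = √(29 - c) (r(U, c) = √((-3 - c) + 32) = √(29 - c))
r(271, Y(-16))/(-51242) = √(29 - (-16)*(-16))/(-51242) = √(29 - 1*256)*(-1/51242) = √(29 - 256)*(-1/51242) = √(-227)*(-1/51242) = (I*√227)*(-1/51242) = -I*√227/51242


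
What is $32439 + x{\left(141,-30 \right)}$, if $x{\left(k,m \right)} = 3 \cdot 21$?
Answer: $32502$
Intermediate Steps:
$x{\left(k,m \right)} = 63$
$32439 + x{\left(141,-30 \right)} = 32439 + 63 = 32502$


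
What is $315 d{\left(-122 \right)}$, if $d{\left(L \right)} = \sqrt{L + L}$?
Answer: $630 i \sqrt{61} \approx 4920.5 i$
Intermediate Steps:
$d{\left(L \right)} = \sqrt{2} \sqrt{L}$ ($d{\left(L \right)} = \sqrt{2 L} = \sqrt{2} \sqrt{L}$)
$315 d{\left(-122 \right)} = 315 \sqrt{2} \sqrt{-122} = 315 \sqrt{2} i \sqrt{122} = 315 \cdot 2 i \sqrt{61} = 630 i \sqrt{61}$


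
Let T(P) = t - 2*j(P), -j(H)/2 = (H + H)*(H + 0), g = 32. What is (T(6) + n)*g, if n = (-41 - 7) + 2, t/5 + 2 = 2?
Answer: 7744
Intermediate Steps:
t = 0 (t = -10 + 5*2 = -10 + 10 = 0)
j(H) = -4*H² (j(H) = -2*(H + H)*(H + 0) = -2*2*H*H = -4*H²)
n = -46 (n = -48 + 2 = -46)
T(P) = 8*P² (T(P) = 0 - (-8)*P² = 0 + 8*P² = 8*P²)
(T(6) + n)*g = (8*6² - 46)*32 = (8*36 - 46)*32 = (288 - 46)*32 = 242*32 = 7744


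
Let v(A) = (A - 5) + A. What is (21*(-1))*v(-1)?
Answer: 147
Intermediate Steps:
v(A) = -5 + 2*A (v(A) = (-5 + A) + A = -5 + 2*A)
(21*(-1))*v(-1) = (21*(-1))*(-5 + 2*(-1)) = -21*(-5 - 2) = -21*(-7) = 147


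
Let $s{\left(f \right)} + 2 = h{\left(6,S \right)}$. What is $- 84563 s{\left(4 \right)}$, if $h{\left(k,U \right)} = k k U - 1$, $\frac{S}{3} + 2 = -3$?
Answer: $45917709$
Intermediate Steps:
$S = -15$ ($S = -6 + 3 \left(-3\right) = -6 - 9 = -15$)
$h{\left(k,U \right)} = -1 + U k^{2}$ ($h{\left(k,U \right)} = k^{2} U - 1 = U k^{2} - 1 = -1 + U k^{2}$)
$s{\left(f \right)} = -543$ ($s{\left(f \right)} = -2 - \left(1 + 15 \cdot 6^{2}\right) = -2 - 541 = -543$)
$- 84563 s{\left(4 \right)} = \left(-84563\right) \left(-543\right) = 45917709$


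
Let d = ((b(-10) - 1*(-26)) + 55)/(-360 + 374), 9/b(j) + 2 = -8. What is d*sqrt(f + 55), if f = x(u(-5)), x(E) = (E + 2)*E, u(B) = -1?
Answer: 2403*sqrt(6)/140 ≈ 42.044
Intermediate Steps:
b(j) = -9/10 (b(j) = 9/(-2 - 8) = 9/(-10) = 9*(-1/10) = -9/10)
x(E) = E*(2 + E) (x(E) = (2 + E)*E = E*(2 + E))
f = -1 (f = -(2 - 1) = -1*1 = -1)
d = 801/140 (d = ((-9/10 - 1*(-26)) + 55)/(-360 + 374) = ((-9/10 + 26) + 55)/14 = (251/10 + 55)*(1/14) = (801/10)*(1/14) = 801/140 ≈ 5.7214)
d*sqrt(f + 55) = 801*sqrt(-1 + 55)/140 = 801*sqrt(54)/140 = 801*(3*sqrt(6))/140 = 2403*sqrt(6)/140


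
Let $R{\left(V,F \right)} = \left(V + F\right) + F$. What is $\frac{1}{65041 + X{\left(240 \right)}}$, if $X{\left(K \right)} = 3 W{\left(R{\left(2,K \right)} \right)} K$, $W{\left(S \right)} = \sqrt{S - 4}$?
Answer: $\frac{65041}{3982536481} - \frac{720 \sqrt{478}}{3982536481} \approx 1.2379 \cdot 10^{-5}$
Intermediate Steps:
$R{\left(V,F \right)} = V + 2 F$ ($R{\left(V,F \right)} = \left(F + V\right) + F = V + 2 F$)
$W{\left(S \right)} = \sqrt{-4 + S}$
$X{\left(K \right)} = 3 K \sqrt{-2 + 2 K}$ ($X{\left(K \right)} = 3 \sqrt{-4 + \left(2 + 2 K\right)} K = 3 \sqrt{-2 + 2 K} K = 3 K \sqrt{-2 + 2 K}$)
$\frac{1}{65041 + X{\left(240 \right)}} = \frac{1}{65041 + 3 \cdot 240 \sqrt{-2 + 2 \cdot 240}} = \frac{1}{65041 + 3 \cdot 240 \sqrt{-2 + 480}} = \frac{1}{65041 + 3 \cdot 240 \sqrt{478}} = \frac{1}{65041 + 720 \sqrt{478}}$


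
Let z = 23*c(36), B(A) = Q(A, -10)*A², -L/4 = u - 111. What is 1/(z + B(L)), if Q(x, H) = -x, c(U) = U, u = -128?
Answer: -1/873721988 ≈ -1.1445e-9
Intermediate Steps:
L = 956 (L = -4*(-128 - 111) = -4*(-239) = 956)
B(A) = -A³ (B(A) = (-A)*A² = -A³)
z = 828 (z = 23*36 = 828)
1/(z + B(L)) = 1/(828 - 1*956³) = 1/(828 - 1*873722816) = 1/(828 - 873722816) = 1/(-873721988) = -1/873721988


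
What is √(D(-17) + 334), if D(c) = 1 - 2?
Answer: 3*√37 ≈ 18.248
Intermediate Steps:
D(c) = -1
√(D(-17) + 334) = √(-1 + 334) = √333 = 3*√37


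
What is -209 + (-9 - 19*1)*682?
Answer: -19305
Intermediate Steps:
-209 + (-9 - 19*1)*682 = -209 + (-9 - 19)*682 = -209 - 28*682 = -209 - 19096 = -19305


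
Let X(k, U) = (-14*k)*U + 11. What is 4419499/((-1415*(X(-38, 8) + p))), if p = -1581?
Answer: -4419499/3800690 ≈ -1.1628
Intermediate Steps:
X(k, U) = 11 - 14*U*k (X(k, U) = -14*U*k + 11 = 11 - 14*U*k)
4419499/((-1415*(X(-38, 8) + p))) = 4419499/((-1415*((11 - 14*8*(-38)) - 1581))) = 4419499/((-1415*((11 + 4256) - 1581))) = 4419499/((-1415*(4267 - 1581))) = 4419499/((-1415*2686)) = 4419499/(-3800690) = 4419499*(-1/3800690) = -4419499/3800690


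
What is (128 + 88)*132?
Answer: 28512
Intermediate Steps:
(128 + 88)*132 = 216*132 = 28512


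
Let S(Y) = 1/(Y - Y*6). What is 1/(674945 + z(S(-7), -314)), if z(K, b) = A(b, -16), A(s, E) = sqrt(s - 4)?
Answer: 674945/455550753343 - I*sqrt(318)/455550753343 ≈ 1.4816e-6 - 3.9145e-11*I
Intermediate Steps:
S(Y) = -1/(5*Y) (S(Y) = 1/(Y - 6*Y) = 1/(-5*Y) = -1/(5*Y))
A(s, E) = sqrt(-4 + s)
z(K, b) = sqrt(-4 + b)
1/(674945 + z(S(-7), -314)) = 1/(674945 + sqrt(-4 - 314)) = 1/(674945 + sqrt(-318)) = 1/(674945 + I*sqrt(318))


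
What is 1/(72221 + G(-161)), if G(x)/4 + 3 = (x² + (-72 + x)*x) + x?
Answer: 1/325301 ≈ 3.0741e-6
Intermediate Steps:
G(x) = -12 + 4*x + 4*x² + 4*x*(-72 + x) (G(x) = -12 + 4*((x² + (-72 + x)*x) + x) = -12 + 4*((x² + x*(-72 + x)) + x) = -12 + 4*(x + x² + x*(-72 + x)) = -12 + (4*x + 4*x² + 4*x*(-72 + x)) = -12 + 4*x + 4*x² + 4*x*(-72 + x))
1/(72221 + G(-161)) = 1/(72221 + (-12 - 284*(-161) + 8*(-161)²)) = 1/(72221 + (-12 + 45724 + 8*25921)) = 1/(72221 + (-12 + 45724 + 207368)) = 1/(72221 + 253080) = 1/325301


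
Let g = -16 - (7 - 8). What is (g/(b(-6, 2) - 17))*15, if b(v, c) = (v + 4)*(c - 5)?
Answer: 225/11 ≈ 20.455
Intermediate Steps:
b(v, c) = (-5 + c)*(4 + v) (b(v, c) = (4 + v)*(-5 + c) = (-5 + c)*(4 + v))
g = -15 (g = -16 - 1*(-1) = -16 + 1 = -15)
(g/(b(-6, 2) - 17))*15 = -15/((-20 - 5*(-6) + 4*2 + 2*(-6)) - 17)*15 = -15/((-20 + 30 + 8 - 12) - 17)*15 = -15/(6 - 17)*15 = -15/(-11)*15 = -15*(-1/11)*15 = (15/11)*15 = 225/11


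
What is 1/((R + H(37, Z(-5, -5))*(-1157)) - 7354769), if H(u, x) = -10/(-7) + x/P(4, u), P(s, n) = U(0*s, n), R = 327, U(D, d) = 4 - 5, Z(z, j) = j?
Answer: -7/51533159 ≈ -1.3583e-7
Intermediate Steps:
U(D, d) = -1
P(s, n) = -1
H(u, x) = 10/7 - x (H(u, x) = -10/(-7) + x/(-1) = -10*(-⅐) + x*(-1) = 10/7 - x)
1/((R + H(37, Z(-5, -5))*(-1157)) - 7354769) = 1/((327 + (10/7 - 1*(-5))*(-1157)) - 7354769) = 1/((327 + (10/7 + 5)*(-1157)) - 7354769) = 1/((327 + (45/7)*(-1157)) - 7354769) = 1/((327 - 52065/7) - 7354769) = 1/(-49776/7 - 7354769) = 1/(-51533159/7) = -7/51533159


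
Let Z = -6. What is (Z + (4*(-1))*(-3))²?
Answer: 36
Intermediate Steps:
(Z + (4*(-1))*(-3))² = (-6 + (4*(-1))*(-3))² = (-6 - 4*(-3))² = (-6 + 12)² = 6² = 36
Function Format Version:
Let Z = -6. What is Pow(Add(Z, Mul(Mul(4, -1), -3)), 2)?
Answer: 36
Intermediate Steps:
Pow(Add(Z, Mul(Mul(4, -1), -3)), 2) = Pow(Add(-6, Mul(Mul(4, -1), -3)), 2) = Pow(Add(-6, Mul(-4, -3)), 2) = Pow(Add(-6, 12), 2) = Pow(6, 2) = 36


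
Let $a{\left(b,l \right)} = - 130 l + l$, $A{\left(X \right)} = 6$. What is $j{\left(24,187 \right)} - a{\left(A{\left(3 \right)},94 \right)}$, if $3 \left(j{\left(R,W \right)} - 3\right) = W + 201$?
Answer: $\frac{36775}{3} \approx 12258.0$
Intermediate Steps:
$j{\left(R,W \right)} = 70 + \frac{W}{3}$ ($j{\left(R,W \right)} = 3 + \frac{W + 201}{3} = 3 + \frac{201 + W}{3} = 3 + \left(67 + \frac{W}{3}\right) = 70 + \frac{W}{3}$)
$a{\left(b,l \right)} = - 129 l$
$j{\left(24,187 \right)} - a{\left(A{\left(3 \right)},94 \right)} = \left(70 + \frac{1}{3} \cdot 187\right) - \left(-129\right) 94 = \left(70 + \frac{187}{3}\right) - -12126 = \frac{397}{3} + 12126 = \frac{36775}{3}$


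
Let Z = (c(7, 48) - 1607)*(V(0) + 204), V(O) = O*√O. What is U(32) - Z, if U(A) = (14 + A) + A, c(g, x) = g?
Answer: 326478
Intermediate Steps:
V(O) = O^(3/2)
Z = -326400 (Z = (7 - 1607)*(0^(3/2) + 204) = -1600*(0 + 204) = -1600*204 = -326400)
U(A) = 14 + 2*A
U(32) - Z = (14 + 2*32) - 1*(-326400) = (14 + 64) + 326400 = 78 + 326400 = 326478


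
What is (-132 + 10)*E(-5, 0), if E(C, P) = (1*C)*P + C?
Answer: 610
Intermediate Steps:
E(C, P) = C + C*P (E(C, P) = C*P + C = C + C*P)
(-132 + 10)*E(-5, 0) = (-132 + 10)*(-5*(1 + 0)) = -(-610) = -122*(-5) = 610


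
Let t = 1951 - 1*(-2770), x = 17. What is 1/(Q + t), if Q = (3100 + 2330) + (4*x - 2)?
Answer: 1/10217 ≈ 9.7876e-5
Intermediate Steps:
t = 4721 (t = 1951 + 2770 = 4721)
Q = 5496 (Q = (3100 + 2330) + (4*17 - 2) = 5430 + (68 - 2) = 5430 + 66 = 5496)
1/(Q + t) = 1/(5496 + 4721) = 1/10217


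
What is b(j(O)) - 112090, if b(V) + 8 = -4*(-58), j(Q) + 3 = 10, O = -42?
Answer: -111866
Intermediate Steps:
j(Q) = 7 (j(Q) = -3 + 10 = 7)
b(V) = 224 (b(V) = -8 - 4*(-58) = -8 + 232 = 224)
b(j(O)) - 112090 = 224 - 112090 = -111866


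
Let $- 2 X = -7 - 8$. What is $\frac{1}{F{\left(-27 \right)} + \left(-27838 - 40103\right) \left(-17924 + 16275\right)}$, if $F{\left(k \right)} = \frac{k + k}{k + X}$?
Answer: $\frac{13}{1456451253} \approx 8.9258 \cdot 10^{-9}$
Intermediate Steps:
$X = \frac{15}{2}$ ($X = - \frac{-7 - 8}{2} = \left(- \frac{1}{2}\right) \left(-15\right) = \frac{15}{2} \approx 7.5$)
$F{\left(k \right)} = \frac{2 k}{\frac{15}{2} + k}$ ($F{\left(k \right)} = \frac{k + k}{k + \frac{15}{2}} = \frac{2 k}{\frac{15}{2} + k}$)
$\frac{1}{F{\left(-27 \right)} + \left(-27838 - 40103\right) \left(-17924 + 16275\right)} = \frac{1}{4 \left(-27\right) \frac{1}{15 + 2 \left(-27\right)} + \left(-27838 - 40103\right) \left(-17924 + 16275\right)} = \frac{1}{4 \left(-27\right) \frac{1}{15 - 54} - -112034709} = \frac{1}{4 \left(-27\right) \frac{1}{-39} + 112034709} = \frac{1}{4 \left(-27\right) \left(- \frac{1}{39}\right) + 112034709} = \frac{1}{\frac{36}{13} + 112034709} = \frac{1}{\frac{1456451253}{13}} = \frac{13}{1456451253}$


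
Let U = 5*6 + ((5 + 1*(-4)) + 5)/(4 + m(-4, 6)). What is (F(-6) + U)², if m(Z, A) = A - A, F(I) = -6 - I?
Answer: 3969/4 ≈ 992.25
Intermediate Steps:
m(Z, A) = 0
U = 63/2 (U = 5*6 + ((5 + 1*(-4)) + 5)/(4 + 0) = 30 + ((5 - 4) + 5)/4 = 30 + (1 + 5)*(¼) = 30 + 6*(¼) = 30 + 3/2 = 63/2 ≈ 31.500)
(F(-6) + U)² = ((-6 - 1*(-6)) + 63/2)² = ((-6 + 6) + 63/2)² = (0 + 63/2)² = (63/2)² = 3969/4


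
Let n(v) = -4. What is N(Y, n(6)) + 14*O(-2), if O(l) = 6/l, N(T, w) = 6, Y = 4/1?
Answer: -36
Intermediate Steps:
Y = 4 (Y = 4*1 = 4)
N(Y, n(6)) + 14*O(-2) = 6 + 14*(6/(-2)) = 6 + 14*(6*(-1/2)) = 6 + 14*(-3) = 6 - 42 = -36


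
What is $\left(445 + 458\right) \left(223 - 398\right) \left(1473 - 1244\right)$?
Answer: $-36187725$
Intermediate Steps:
$\left(445 + 458\right) \left(223 - 398\right) \left(1473 - 1244\right) = 903 \left(-175\right) 229 = \left(-158025\right) 229 = -36187725$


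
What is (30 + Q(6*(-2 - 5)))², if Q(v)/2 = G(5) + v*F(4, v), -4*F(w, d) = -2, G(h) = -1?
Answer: 196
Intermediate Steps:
F(w, d) = ½ (F(w, d) = -¼*(-2) = ½)
Q(v) = -2 + v (Q(v) = 2*(-1 + v*(½)) = 2*(-1 + v/2) = -2 + v)
(30 + Q(6*(-2 - 5)))² = (30 + (-2 + 6*(-2 - 5)))² = (30 + (-2 + 6*(-7)))² = (30 + (-2 - 42))² = (30 - 44)² = (-14)² = 196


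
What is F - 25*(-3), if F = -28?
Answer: 47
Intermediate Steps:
F - 25*(-3) = -28 - 25*(-3) = -28 + 75 = 47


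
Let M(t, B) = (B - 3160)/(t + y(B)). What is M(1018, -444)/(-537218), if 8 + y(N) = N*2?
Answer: 901/16385149 ≈ 5.4989e-5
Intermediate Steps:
y(N) = -8 + 2*N (y(N) = -8 + N*2 = -8 + 2*N)
M(t, B) = (-3160 + B)/(-8 + t + 2*B) (M(t, B) = (B - 3160)/(t + (-8 + 2*B)) = (-3160 + B)/(-8 + t + 2*B))
M(1018, -444)/(-537218) = ((-3160 - 444)/(-8 + 1018 + 2*(-444)))/(-537218) = (-3604/(-8 + 1018 - 888))*(-1/537218) = (-3604/122)*(-1/537218) = ((1/122)*(-3604))*(-1/537218) = -1802/61*(-1/537218) = 901/16385149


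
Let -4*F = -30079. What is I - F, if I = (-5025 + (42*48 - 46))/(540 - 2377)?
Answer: -55242903/7348 ≈ -7518.1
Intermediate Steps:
F = 30079/4 (F = -¼*(-30079) = 30079/4 ≈ 7519.8)
I = 3055/1837 (I = (-5025 + (2016 - 46))/(-1837) = (-5025 + 1970)*(-1/1837) = -3055*(-1/1837) = 3055/1837 ≈ 1.6630)
I - F = 3055/1837 - 1*30079/4 = 3055/1837 - 30079/4 = -55242903/7348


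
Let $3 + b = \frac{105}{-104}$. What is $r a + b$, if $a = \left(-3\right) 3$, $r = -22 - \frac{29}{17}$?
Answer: $\frac{370119}{1768} \approx 209.34$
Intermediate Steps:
$b = - \frac{417}{104}$ ($b = -3 + \frac{105}{-104} = -3 + 105 \left(- \frac{1}{104}\right) = -3 - \frac{105}{104} = - \frac{417}{104} \approx -4.0096$)
$r = - \frac{403}{17}$ ($r = -22 - 29 \cdot \frac{1}{17} = -22 - \frac{29}{17} = - \frac{403}{17} \approx -23.706$)
$a = -9$
$r a + b = \left(- \frac{403}{17}\right) \left(-9\right) - \frac{417}{104} = \frac{3627}{17} - \frac{417}{104} = \frac{370119}{1768}$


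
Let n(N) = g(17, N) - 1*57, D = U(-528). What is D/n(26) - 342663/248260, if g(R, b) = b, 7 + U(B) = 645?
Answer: -169012433/7696060 ≈ -21.961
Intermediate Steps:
U(B) = 638 (U(B) = -7 + 645 = 638)
D = 638
n(N) = -57 + N (n(N) = N - 1*57 = N - 57 = -57 + N)
D/n(26) - 342663/248260 = 638/(-57 + 26) - 342663/248260 = 638/(-31) - 342663*1/248260 = 638*(-1/31) - 342663/248260 = -638/31 - 342663/248260 = -169012433/7696060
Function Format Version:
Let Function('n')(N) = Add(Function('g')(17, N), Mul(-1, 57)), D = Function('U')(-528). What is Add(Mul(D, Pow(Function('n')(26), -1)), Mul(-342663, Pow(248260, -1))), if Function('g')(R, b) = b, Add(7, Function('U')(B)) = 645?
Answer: Rational(-169012433, 7696060) ≈ -21.961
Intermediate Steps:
Function('U')(B) = 638 (Function('U')(B) = Add(-7, 645) = 638)
D = 638
Function('n')(N) = Add(-57, N) (Function('n')(N) = Add(N, Mul(-1, 57)) = Add(N, -57) = Add(-57, N))
Add(Mul(D, Pow(Function('n')(26), -1)), Mul(-342663, Pow(248260, -1))) = Add(Mul(638, Pow(Add(-57, 26), -1)), Mul(-342663, Pow(248260, -1))) = Add(Mul(638, Pow(-31, -1)), Mul(-342663, Rational(1, 248260))) = Add(Mul(638, Rational(-1, 31)), Rational(-342663, 248260)) = Add(Rational(-638, 31), Rational(-342663, 248260)) = Rational(-169012433, 7696060)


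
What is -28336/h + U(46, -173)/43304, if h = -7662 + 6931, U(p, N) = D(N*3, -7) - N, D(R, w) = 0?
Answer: 1227188607/31655224 ≈ 38.767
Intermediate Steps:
U(p, N) = -N (U(p, N) = 0 - N = -N)
h = -731
-28336/h + U(46, -173)/43304 = -28336/(-731) - 1*(-173)/43304 = -28336*(-1/731) + 173*(1/43304) = 28336/731 + 173/43304 = 1227188607/31655224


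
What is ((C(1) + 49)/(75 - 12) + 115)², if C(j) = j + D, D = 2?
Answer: 53246209/3969 ≈ 13416.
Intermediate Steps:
C(j) = 2 + j (C(j) = j + 2 = 2 + j)
((C(1) + 49)/(75 - 12) + 115)² = (((2 + 1) + 49)/(75 - 12) + 115)² = ((3 + 49)/63 + 115)² = (52*(1/63) + 115)² = (52/63 + 115)² = (7297/63)² = 53246209/3969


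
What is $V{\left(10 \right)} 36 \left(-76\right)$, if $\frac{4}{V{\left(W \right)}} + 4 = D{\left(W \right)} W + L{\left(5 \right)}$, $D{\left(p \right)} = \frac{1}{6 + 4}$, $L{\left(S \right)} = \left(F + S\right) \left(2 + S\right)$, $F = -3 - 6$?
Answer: $\frac{10944}{31} \approx 353.03$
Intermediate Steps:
$F = -9$ ($F = -3 - 6 = -9$)
$L{\left(S \right)} = \left(-9 + S\right) \left(2 + S\right)$
$D{\left(p \right)} = \frac{1}{10}$
$V{\left(W \right)} = \frac{4}{-32 + \frac{W}{10}}$ ($V{\left(W \right)} = \frac{4}{-4 + \left(\frac{W}{10} - \left(53 - 25\right)\right)} = \frac{4}{-4 + \left(\frac{W}{10} - 28\right)} = \frac{4}{-4 + \left(-28 + \frac{W}{10}\right)} = \frac{4}{-32 + \frac{W}{10}}$)
$V{\left(10 \right)} 36 \left(-76\right) = \frac{40}{-320 + 10} \cdot 36 \left(-76\right) = \frac{40}{-310} \cdot 36 \left(-76\right) = 40 \left(- \frac{1}{310}\right) 36 \left(-76\right) = \left(- \frac{4}{31}\right) 36 \left(-76\right) = \left(- \frac{144}{31}\right) \left(-76\right) = \frac{10944}{31}$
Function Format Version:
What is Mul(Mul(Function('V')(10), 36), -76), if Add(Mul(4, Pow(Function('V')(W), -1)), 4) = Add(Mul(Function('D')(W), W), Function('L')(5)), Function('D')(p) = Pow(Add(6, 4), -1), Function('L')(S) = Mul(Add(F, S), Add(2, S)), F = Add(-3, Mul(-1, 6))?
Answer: Rational(10944, 31) ≈ 353.03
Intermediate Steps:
F = -9 (F = Add(-3, -6) = -9)
Function('L')(S) = Mul(Add(-9, S), Add(2, S))
Function('D')(p) = Rational(1, 10) (Function('D')(p) = Pow(10, -1) = Rational(1, 10))
Function('V')(W) = Mul(4, Pow(Add(-32, Mul(Rational(1, 10), W)), -1)) (Function('V')(W) = Mul(4, Pow(Add(-4, Add(Mul(Rational(1, 10), W), Add(-18, Pow(5, 2), Mul(-7, 5)))), -1)) = Mul(4, Pow(Add(-4, Add(Mul(Rational(1, 10), W), Add(-18, 25, -35))), -1)) = Mul(4, Pow(Add(-4, Add(Mul(Rational(1, 10), W), -28)), -1)) = Mul(4, Pow(Add(-4, Add(-28, Mul(Rational(1, 10), W))), -1)) = Mul(4, Pow(Add(-32, Mul(Rational(1, 10), W)), -1)))
Mul(Mul(Function('V')(10), 36), -76) = Mul(Mul(Mul(40, Pow(Add(-320, 10), -1)), 36), -76) = Mul(Mul(Mul(40, Pow(-310, -1)), 36), -76) = Mul(Mul(Mul(40, Rational(-1, 310)), 36), -76) = Mul(Mul(Rational(-4, 31), 36), -76) = Mul(Rational(-144, 31), -76) = Rational(10944, 31)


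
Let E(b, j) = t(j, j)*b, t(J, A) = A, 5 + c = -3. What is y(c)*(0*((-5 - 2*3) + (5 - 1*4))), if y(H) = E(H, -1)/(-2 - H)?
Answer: 0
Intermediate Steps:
c = -8 (c = -5 - 3 = -8)
E(b, j) = b*j (E(b, j) = j*b = b*j)
y(H) = -H/(-2 - H) (y(H) = (H*(-1))/(-2 - H) = (-H)/(-2 - H) = -H/(-2 - H))
y(c)*(0*((-5 - 2*3) + (5 - 1*4))) = (-8/(2 - 8))*(0*((-5 - 2*3) + (5 - 1*4))) = (-8/(-6))*(0*((-5 - 6) + (5 - 4))) = (-8*(-⅙))*(0*(-11 + 1)) = 4*(0*(-10))/3 = (4/3)*0 = 0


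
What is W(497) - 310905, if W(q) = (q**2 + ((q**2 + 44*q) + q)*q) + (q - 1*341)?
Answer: 133815138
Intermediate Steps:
W(q) = -341 + q + q**2 + q*(q**2 + 45*q) (W(q) = (q**2 + (q**2 + 45*q)*q) + (q - 341) = (q**2 + q*(q**2 + 45*q)) + (-341 + q) = -341 + q + q**2 + q*(q**2 + 45*q))
W(497) - 310905 = (-341 + 497 + 497**3 + 46*497**2) - 310905 = (-341 + 497 + 122763473 + 46*247009) - 310905 = (-341 + 497 + 122763473 + 11362414) - 310905 = 134126043 - 310905 = 133815138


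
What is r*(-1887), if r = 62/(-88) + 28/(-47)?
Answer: 5074143/2068 ≈ 2453.6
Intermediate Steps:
r = -2689/2068 (r = 62*(-1/88) + 28*(-1/47) = -31/44 - 28/47 = -2689/2068 ≈ -1.3003)
r*(-1887) = -2689/2068*(-1887) = 5074143/2068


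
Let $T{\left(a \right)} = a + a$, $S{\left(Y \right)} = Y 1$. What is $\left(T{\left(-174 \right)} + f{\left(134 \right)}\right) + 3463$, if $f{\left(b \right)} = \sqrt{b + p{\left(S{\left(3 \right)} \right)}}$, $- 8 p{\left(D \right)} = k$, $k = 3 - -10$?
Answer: $3115 + \frac{\sqrt{2118}}{4} \approx 3126.5$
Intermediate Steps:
$S{\left(Y \right)} = Y$
$T{\left(a \right)} = 2 a$
$k = 13$ ($k = 3 + 10 = 13$)
$p{\left(D \right)} = - \frac{13}{8}$ ($p{\left(D \right)} = \left(- \frac{1}{8}\right) 13 = - \frac{13}{8}$)
$f{\left(b \right)} = \sqrt{- \frac{13}{8} + b}$ ($f{\left(b \right)} = \sqrt{b - \frac{13}{8}} = \sqrt{- \frac{13}{8} + b}$)
$\left(T{\left(-174 \right)} + f{\left(134 \right)}\right) + 3463 = \left(2 \left(-174\right) + \frac{\sqrt{-26 + 16 \cdot 134}}{4}\right) + 3463 = \left(-348 + \frac{\sqrt{-26 + 2144}}{4}\right) + 3463 = \left(-348 + \frac{\sqrt{2118}}{4}\right) + 3463 = 3115 + \frac{\sqrt{2118}}{4}$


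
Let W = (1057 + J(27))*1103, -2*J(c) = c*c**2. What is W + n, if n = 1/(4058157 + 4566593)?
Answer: -41783910180812/4312375 ≈ -9.6893e+6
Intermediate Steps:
J(c) = -c**3/2 (J(c) = -c*c**2/2 = -c**3/2)
n = 1/8624750 ≈ 1.1595e-7
W = -19378607/2 (W = (1057 - 1/2*27**3)*1103 = (1057 - 1/2*19683)*1103 = (1057 - 19683/2)*1103 = -17569/2*1103 = -19378607/2 ≈ -9.6893e+6)
W + n = -19378607/2 + 1/8624750 = -41783910180812/4312375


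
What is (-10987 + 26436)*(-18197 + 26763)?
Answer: 132336134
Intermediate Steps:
(-10987 + 26436)*(-18197 + 26763) = 15449*8566 = 132336134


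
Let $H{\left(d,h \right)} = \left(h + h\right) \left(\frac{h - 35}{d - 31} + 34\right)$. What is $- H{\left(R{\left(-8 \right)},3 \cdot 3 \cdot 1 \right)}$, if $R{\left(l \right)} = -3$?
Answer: $- \frac{10638}{17} \approx -625.76$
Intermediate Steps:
$H{\left(d,h \right)} = 2 h \left(34 + \frac{-35 + h}{-31 + d}\right)$ ($H{\left(d,h \right)} = 2 h \left(\frac{-35 + h}{-31 + d} + 34\right) = 2 h \left(34 + \frac{-35 + h}{-31 + d}\right)$)
$- H{\left(R{\left(-8 \right)},3 \cdot 3 \cdot 1 \right)} = - \frac{2 \cdot 3 \cdot 3 \cdot 1 \left(-1089 + 3 \cdot 3 \cdot 1 + 34 \left(-3\right)\right)}{-31 - 3} = - \frac{2 \cdot 9 \cdot 1 \left(-1089 + 9 \cdot 1 - 102\right)}{-34} = - \frac{2 \cdot 9 \left(-1\right) \left(-1089 + 9 - 102\right)}{34} = - \frac{2 \cdot 9 \left(-1\right) \left(-1182\right)}{34} = \left(-1\right) \frac{10638}{17} = - \frac{10638}{17}$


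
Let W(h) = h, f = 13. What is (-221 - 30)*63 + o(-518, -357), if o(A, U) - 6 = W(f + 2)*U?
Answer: -21162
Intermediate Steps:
o(A, U) = 6 + 15*U (o(A, U) = 6 + (13 + 2)*U = 6 + 15*U)
(-221 - 30)*63 + o(-518, -357) = (-221 - 30)*63 + (6 + 15*(-357)) = -251*63 + (6 - 5355) = -15813 - 5349 = -21162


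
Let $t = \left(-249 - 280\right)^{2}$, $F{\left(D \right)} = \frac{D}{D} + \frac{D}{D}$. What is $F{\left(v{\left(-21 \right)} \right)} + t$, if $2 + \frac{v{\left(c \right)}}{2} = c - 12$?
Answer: $279843$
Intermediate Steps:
$v{\left(c \right)} = -28 + 2 c$ ($v{\left(c \right)} = -4 + 2 \left(c - 12\right) = -4 + 2 \left(-12 + c\right) = -4 + \left(-24 + 2 c\right) = -28 + 2 c$)
$F{\left(D \right)} = 2$ ($F{\left(D \right)} = 1 + 1 = 2$)
$t = 279841$ ($t = \left(-529\right)^{2} = 279841$)
$F{\left(v{\left(-21 \right)} \right)} + t = 2 + 279841 = 279843$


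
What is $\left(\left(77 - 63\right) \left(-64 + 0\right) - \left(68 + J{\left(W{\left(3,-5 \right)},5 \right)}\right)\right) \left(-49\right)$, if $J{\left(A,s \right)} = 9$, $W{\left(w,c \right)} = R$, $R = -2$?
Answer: $47677$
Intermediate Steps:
$W{\left(w,c \right)} = -2$
$\left(\left(77 - 63\right) \left(-64 + 0\right) - \left(68 + J{\left(W{\left(3,-5 \right)},5 \right)}\right)\right) \left(-49\right) = \left(\left(77 - 63\right) \left(-64 + 0\right) - 77\right) \left(-49\right) = \left(14 \left(-64\right) - 77\right) \left(-49\right) = \left(-896 - 77\right) \left(-49\right) = \left(-973\right) \left(-49\right) = 47677$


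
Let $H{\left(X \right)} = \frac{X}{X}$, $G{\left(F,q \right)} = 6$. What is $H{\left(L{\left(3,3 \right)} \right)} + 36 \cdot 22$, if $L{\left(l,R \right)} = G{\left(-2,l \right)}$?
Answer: $793$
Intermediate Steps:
$L{\left(l,R \right)} = 6$
$H{\left(X \right)} = 1$
$H{\left(L{\left(3,3 \right)} \right)} + 36 \cdot 22 = 1 + 36 \cdot 22 = 1 + 792 = 793$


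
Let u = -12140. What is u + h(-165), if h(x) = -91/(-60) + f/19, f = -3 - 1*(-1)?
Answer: -13837991/1140 ≈ -12139.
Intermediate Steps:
f = -2 (f = -3 + 1 = -2)
h(x) = 1609/1140 (h(x) = -91/(-60) - 2/19 = -91*(-1/60) - 2*1/19 = 91/60 - 2/19 = 1609/1140)
u + h(-165) = -12140 + 1609/1140 = -13837991/1140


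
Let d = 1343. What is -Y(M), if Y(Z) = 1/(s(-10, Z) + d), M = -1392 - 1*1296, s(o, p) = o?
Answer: -1/1333 ≈ -0.00075019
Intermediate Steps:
M = -2688 (M = -1392 - 1296 = -2688)
Y(Z) = 1/1333 (Y(Z) = 1/(-10 + 1343) = 1/1333)
-Y(M) = -1*1/1333 = -1/1333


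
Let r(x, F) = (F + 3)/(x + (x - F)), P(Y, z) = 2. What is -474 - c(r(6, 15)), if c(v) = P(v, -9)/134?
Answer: -31759/67 ≈ -474.02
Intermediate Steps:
r(x, F) = (3 + F)/(-F + 2*x)
c(v) = 1/67 (c(v) = 2/134 = 2*(1/134) = 1/67)
-474 - c(r(6, 15)) = -474 - 1*1/67 = -474 - 1/67 = -31759/67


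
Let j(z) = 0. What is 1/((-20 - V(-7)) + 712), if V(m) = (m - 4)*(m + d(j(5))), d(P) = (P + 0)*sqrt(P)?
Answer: 1/615 ≈ 0.0016260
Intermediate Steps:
d(P) = P**(3/2) (d(P) = P*sqrt(P) = P**(3/2))
V(m) = m*(-4 + m) (V(m) = (m - 4)*(m + 0**(3/2)) = (-4 + m)*(m + 0) = (-4 + m)*m = m*(-4 + m))
1/((-20 - V(-7)) + 712) = 1/((-20 - (-7)*(-4 - 7)) + 712) = 1/((-20 - (-7)*(-11)) + 712) = 1/((-20 - 1*77) + 712) = 1/((-20 - 77) + 712) = 1/(-97 + 712) = 1/615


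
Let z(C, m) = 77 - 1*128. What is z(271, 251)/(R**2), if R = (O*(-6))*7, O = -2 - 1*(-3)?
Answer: -17/588 ≈ -0.028912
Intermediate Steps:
O = 1 (O = -2 + 3 = 1)
R = -42 (R = (1*(-6))*7 = -6*7 = -42)
z(C, m) = -51 (z(C, m) = 77 - 128 = -51)
z(271, 251)/(R**2) = -51/((-42)**2) = -51/1764 = -51*1/1764 = -17/588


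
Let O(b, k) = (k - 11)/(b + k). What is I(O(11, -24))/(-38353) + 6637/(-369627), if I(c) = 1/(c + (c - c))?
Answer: -8914015286/496170651585 ≈ -0.017966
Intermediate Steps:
O(b, k) = (-11 + k)/(b + k)
I(c) = 1/c (I(c) = 1/(c + 0) = 1/c)
I(O(11, -24))/(-38353) + 6637/(-369627) = 1/(((-11 - 24)/(11 - 24))*(-38353)) + 6637/(-369627) = -1/38353/(-35/(-13)) + 6637*(-1/369627) = -1/38353/(-1/13*(-35)) - 6637/369627 = -1/38353/(35/13) - 6637/369627 = (13/35)*(-1/38353) - 6637/369627 = -13/1342355 - 6637/369627 = -8914015286/496170651585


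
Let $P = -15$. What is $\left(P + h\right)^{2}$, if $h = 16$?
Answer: $1$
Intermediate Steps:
$\left(P + h\right)^{2} = \left(-15 + 16\right)^{2} = 1^{2} = 1$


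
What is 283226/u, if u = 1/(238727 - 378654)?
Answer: -39630964502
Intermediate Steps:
u = -1/139927 (u = 1/(-139927) = -1/139927 ≈ -7.1466e-6)
283226/u = 283226/(-1/139927) = 283226*(-139927) = -39630964502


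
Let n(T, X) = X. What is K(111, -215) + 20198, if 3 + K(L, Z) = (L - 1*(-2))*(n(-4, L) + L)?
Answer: 45281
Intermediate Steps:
K(L, Z) = -3 + 2*L*(2 + L) (K(L, Z) = -3 + (L - 1*(-2))*(L + L) = -3 + (L + 2)*(2*L) = -3 + (2 + L)*(2*L) = -3 + 2*L*(2 + L))
K(111, -215) + 20198 = (-3 + 2*111² + 4*111) + 20198 = (-3 + 2*12321 + 444) + 20198 = (-3 + 24642 + 444) + 20198 = 25083 + 20198 = 45281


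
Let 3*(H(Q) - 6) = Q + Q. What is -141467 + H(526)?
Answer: -423331/3 ≈ -1.4111e+5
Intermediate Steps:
H(Q) = 6 + 2*Q/3 (H(Q) = 6 + (Q + Q)/3 = 6 + (2*Q)/3 = 6 + 2*Q/3)
-141467 + H(526) = -141467 + (6 + (2/3)*526) = -141467 + (6 + 1052/3) = -141467 + 1070/3 = -423331/3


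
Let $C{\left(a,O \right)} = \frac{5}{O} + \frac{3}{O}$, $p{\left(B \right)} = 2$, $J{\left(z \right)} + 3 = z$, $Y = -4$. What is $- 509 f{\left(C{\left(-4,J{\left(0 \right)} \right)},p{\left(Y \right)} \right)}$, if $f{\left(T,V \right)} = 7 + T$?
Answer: $- \frac{6617}{3} \approx -2205.7$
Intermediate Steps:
$J{\left(z \right)} = -3 + z$
$C{\left(a,O \right)} = \frac{8}{O}$
$- 509 f{\left(C{\left(-4,J{\left(0 \right)} \right)},p{\left(Y \right)} \right)} = - 509 \left(7 + \frac{8}{-3 + 0}\right) = - 509 \left(7 + \frac{8}{-3}\right) = - 509 \left(7 + 8 \left(- \frac{1}{3}\right)\right) = - 509 \left(7 - \frac{8}{3}\right) = \left(-509\right) \frac{13}{3} = - \frac{6617}{3}$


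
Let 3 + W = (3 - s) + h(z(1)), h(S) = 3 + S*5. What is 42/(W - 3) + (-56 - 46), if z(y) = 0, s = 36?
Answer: -619/6 ≈ -103.17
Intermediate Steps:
h(S) = 3 + 5*S
W = -33 (W = -3 + ((3 - 1*36) + (3 + 5*0)) = -3 + ((3 - 36) + (3 + 0)) = -3 + (-33 + 3) = -3 - 30 = -33)
42/(W - 3) + (-56 - 46) = 42/(-33 - 3) + (-56 - 46) = 42/(-36) - 102 = 42*(-1/36) - 102 = -7/6 - 102 = -619/6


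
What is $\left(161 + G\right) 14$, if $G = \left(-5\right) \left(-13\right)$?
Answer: $3164$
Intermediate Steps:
$G = 65$
$\left(161 + G\right) 14 = \left(161 + 65\right) 14 = 226 \cdot 14 = 3164$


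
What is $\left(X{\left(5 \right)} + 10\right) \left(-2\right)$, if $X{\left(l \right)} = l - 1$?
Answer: $-28$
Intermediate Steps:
$X{\left(l \right)} = -1 + l$ ($X{\left(l \right)} = l - 1 = -1 + l$)
$\left(X{\left(5 \right)} + 10\right) \left(-2\right) = \left(\left(-1 + 5\right) + 10\right) \left(-2\right) = \left(4 + 10\right) \left(-2\right) = 14 \left(-2\right) = -28$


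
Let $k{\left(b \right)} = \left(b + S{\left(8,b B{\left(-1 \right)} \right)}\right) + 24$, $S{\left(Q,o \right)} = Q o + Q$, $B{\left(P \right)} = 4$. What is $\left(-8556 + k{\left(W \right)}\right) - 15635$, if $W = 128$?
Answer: $-19935$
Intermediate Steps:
$S{\left(Q,o \right)} = Q + Q o$
$k{\left(b \right)} = 32 + 33 b$ ($k{\left(b \right)} = \left(b + 8 \left(1 + b 4\right)\right) + 24 = \left(b + 8 \left(1 + 4 b\right)\right) + 24 = \left(b + \left(8 + 32 b\right)\right) + 24 = \left(8 + 33 b\right) + 24 = 32 + 33 b$)
$\left(-8556 + k{\left(W \right)}\right) - 15635 = \left(-8556 + \left(32 + 33 \cdot 128\right)\right) - 15635 = \left(-8556 + \left(32 + 4224\right)\right) - 15635 = \left(-8556 + 4256\right) - 15635 = -4300 - 15635 = -19935$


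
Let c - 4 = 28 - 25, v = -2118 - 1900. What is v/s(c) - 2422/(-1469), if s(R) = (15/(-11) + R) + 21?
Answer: -64217216/430417 ≈ -149.20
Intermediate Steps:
v = -4018
c = 7 (c = 4 + (28 - 25) = 4 + 3 = 7)
s(R) = 216/11 + R (s(R) = (15*(-1/11) + R) + 21 = (-15/11 + R) + 21 = 216/11 + R)
v/s(c) - 2422/(-1469) = -4018/(216/11 + 7) - 2422/(-1469) = -4018/293/11 - 2422*(-1/1469) = -4018*11/293 + 2422/1469 = -44198/293 + 2422/1469 = -64217216/430417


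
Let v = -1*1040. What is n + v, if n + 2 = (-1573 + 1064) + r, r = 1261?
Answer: -290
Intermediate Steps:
v = -1040
n = 750 (n = -2 + ((-1573 + 1064) + 1261) = -2 + (-509 + 1261) = -2 + 752 = 750)
n + v = 750 - 1040 = -290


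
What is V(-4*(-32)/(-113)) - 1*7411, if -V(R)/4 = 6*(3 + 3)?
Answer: -7555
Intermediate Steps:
V(R) = -144 (V(R) = -24*(3 + 3) = -24*6 = -4*36 = -144)
V(-4*(-32)/(-113)) - 1*7411 = -144 - 1*7411 = -144 - 7411 = -7555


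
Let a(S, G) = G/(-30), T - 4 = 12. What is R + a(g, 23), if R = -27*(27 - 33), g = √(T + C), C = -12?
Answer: 4837/30 ≈ 161.23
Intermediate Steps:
T = 16 (T = 4 + 12 = 16)
g = 2 (g = √(16 - 12) = √4 = 2)
a(S, G) = -G/30 (a(S, G) = G*(-1/30) = -G/30)
R = 162 (R = -27*(-6) = 162)
R + a(g, 23) = 162 - 1/30*23 = 162 - 23/30 = 4837/30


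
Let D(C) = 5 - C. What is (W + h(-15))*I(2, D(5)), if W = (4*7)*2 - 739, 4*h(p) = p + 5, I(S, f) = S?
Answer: -1371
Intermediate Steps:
h(p) = 5/4 + p/4 (h(p) = (p + 5)/4 = (5 + p)/4 = 5/4 + p/4)
W = -683 (W = 28*2 - 739 = 56 - 739 = -683)
(W + h(-15))*I(2, D(5)) = (-683 + (5/4 + (¼)*(-15)))*2 = (-683 + (5/4 - 15/4))*2 = (-683 - 5/2)*2 = -1371/2*2 = -1371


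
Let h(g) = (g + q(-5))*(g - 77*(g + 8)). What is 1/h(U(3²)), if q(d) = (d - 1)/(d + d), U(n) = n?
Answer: -1/12480 ≈ -8.0128e-5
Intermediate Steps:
q(d) = (-1 + d)/(2*d) (q(d) = (-1 + d)/((2*d)) = (-1 + d)*(1/(2*d)) = (-1 + d)/(2*d))
h(g) = (-616 - 76*g)*(⅗ + g) (h(g) = (g + (½)*(-1 - 5)/(-5))*(g - 77*(g + 8)) = (g + (½)*(-⅕)*(-6))*(g - 77*(8 + g)) = (g + ⅗)*(g + (-616 - 77*g)) = (⅗ + g)*(-616 - 76*g) = (-616 - 76*g)*(⅗ + g))
1/h(U(3²)) = 1/(-1848/5 - 76*(3²)² - 3308/5*3²) = 1/(-1848/5 - 76*9² - 3308/5*9) = 1/(-1848/5 - 76*81 - 29772/5) = 1/(-1848/5 - 6156 - 29772/5) = 1/(-12480) = -1/12480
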